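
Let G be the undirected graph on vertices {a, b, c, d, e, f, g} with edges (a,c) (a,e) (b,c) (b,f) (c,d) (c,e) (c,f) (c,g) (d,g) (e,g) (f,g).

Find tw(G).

A width-2 tree decomposition is:
Bags: B1 = {c, e, g}  B2 = {c, d, g}  B3 = {c, f, g}  B4 = {b, c, f}  B5 = {a, c, e}
Tree: B1–B2, B1–B3, B3–B4, B1–B5
Each bag holds 3 vertices, so the decomposition has width 2, which upper-bounds the treewidth. Conversely, {c, d, g} is a clique of size 3, and the vertices of any clique must share a bag in every tree decomposition; so some bag has ≥ 3 vertices and tw(G) ≥ 2. Combining the bounds, tw(G) = 2.

2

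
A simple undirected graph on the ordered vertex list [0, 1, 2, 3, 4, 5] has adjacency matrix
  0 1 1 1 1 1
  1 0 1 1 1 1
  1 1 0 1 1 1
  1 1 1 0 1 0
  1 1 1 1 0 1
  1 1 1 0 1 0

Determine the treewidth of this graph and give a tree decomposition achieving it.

The largest bag has 5 vertices, giving width 4; this decomposition certifies tw(G) ≤ 4. On the other hand G contains the 5-clique {0, 1, 2, 3, 4}. A clique must lie in a single bag of any decomposition, so no decomposition can have width below 4. Therefore the treewidth is 4.

Treewidth 4.
One optimal decomposition is:
Bags: B1 = {0, 1, 2, 3, 4}  B2 = {0, 1, 2, 4, 5}
Tree: B1–B2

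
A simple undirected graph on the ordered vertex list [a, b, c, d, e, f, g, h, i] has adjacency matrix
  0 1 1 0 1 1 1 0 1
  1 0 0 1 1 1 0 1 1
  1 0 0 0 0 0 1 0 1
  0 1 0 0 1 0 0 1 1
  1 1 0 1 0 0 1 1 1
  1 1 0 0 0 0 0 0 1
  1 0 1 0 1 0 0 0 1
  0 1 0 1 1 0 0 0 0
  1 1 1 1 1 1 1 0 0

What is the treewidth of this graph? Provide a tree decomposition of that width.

Every bag has size at most 4, so the width is 4 − 1 = 3 and tw(G) ≤ 3. For the lower bound, the 4 vertices {b, d, e, h} are pairwise adjacent, and any tree decomposition puts a clique entirely inside one bag — forcing width ≥ 3. Hence tw(G) = 3 exactly.

Treewidth 3.
One optimal decomposition is:
Bags: B1 = {b, d, e, i}  B2 = {a, b, e, i}  B3 = {a, e, g, i}  B4 = {b, d, e, h}  B5 = {a, b, f, i}  B6 = {a, c, g, i}
Tree: B1–B2, B2–B3, B1–B4, B2–B5, B3–B6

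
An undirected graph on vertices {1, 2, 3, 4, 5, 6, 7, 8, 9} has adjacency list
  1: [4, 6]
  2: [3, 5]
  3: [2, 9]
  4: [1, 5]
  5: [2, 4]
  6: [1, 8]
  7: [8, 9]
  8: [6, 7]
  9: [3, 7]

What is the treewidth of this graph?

A width-2 tree decomposition is:
Bags: B1 = {6, 7, 8}  B2 = {1, 6, 7}  B3 = {1, 4, 7}  B4 = {4, 5, 7}  B5 = {2, 5, 7}  B6 = {2, 3, 7}  B7 = {3, 7, 9}
Tree: B1–B2, B2–B3, B3–B4, B4–B5, B5–B6, B6–B7
Every bag has size at most 3, so the width is 3 − 1 = 2 and tw(G) ≤ 2. For the lower bound, G contains the cycle 7–8–6–1–4–5–2–3–9–7, so G is not a forest; only forests have treewidth ≤ 1, hence tw(G) ≥ 2. Hence tw(G) = 2 exactly.

2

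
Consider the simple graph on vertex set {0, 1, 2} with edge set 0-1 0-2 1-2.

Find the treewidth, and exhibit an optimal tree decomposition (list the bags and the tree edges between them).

Treewidth 2.
Bags: B1 = {0, 1, 2}
Tree: (single bag)

A single bag containing all 3 vertices is trivially a valid decomposition of width 2. Conversely, {0, 1, 2} is a clique of size 3, and the vertices of any clique must share a bag in every tree decomposition; so some bag has ≥ 3 vertices and tw(G) ≥ 2. Hence tw(G) = 2 exactly.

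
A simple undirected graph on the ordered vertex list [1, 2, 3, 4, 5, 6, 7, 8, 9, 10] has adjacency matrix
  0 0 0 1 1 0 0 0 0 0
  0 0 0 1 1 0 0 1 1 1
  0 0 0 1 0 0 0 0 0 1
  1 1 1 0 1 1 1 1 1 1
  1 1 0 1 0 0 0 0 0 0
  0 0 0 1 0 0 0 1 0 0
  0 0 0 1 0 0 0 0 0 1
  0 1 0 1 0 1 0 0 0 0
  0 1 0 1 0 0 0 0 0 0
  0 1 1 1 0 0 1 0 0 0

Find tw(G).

2

A width-2 tree decomposition is:
Bags: B1 = {2, 4, 10}  B2 = {4, 7, 10}  B3 = {2, 4, 5}  B4 = {3, 4, 10}  B5 = {1, 4, 5}  B6 = {2, 4, 9}  B7 = {2, 4, 8}  B8 = {4, 6, 8}
Tree: B1–B2, B1–B3, B1–B4, B3–B5, B3–B6, B6–B7, B7–B8
The largest bag has 3 vertices, giving width 2; this decomposition certifies tw(G) ≤ 2. Conversely, {1, 4, 5} is a clique of size 3, and the vertices of any clique must share a bag in every tree decomposition; so some bag has ≥ 3 vertices and tw(G) ≥ 2. Combining the bounds, tw(G) = 2.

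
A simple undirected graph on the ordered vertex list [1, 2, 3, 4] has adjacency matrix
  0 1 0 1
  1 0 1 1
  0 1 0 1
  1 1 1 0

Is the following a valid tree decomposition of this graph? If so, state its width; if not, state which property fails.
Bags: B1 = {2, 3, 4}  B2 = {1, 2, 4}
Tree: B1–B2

Yes; width 2.

Every vertex of G appears in some bag (union = {1, 2, 3, 4}); every edge is covered by a bag; and for each vertex v the set of bags containing v is connected in the bag tree. The decomposition is therefore valid. The largest bag has 3 vertices, so the width is 2.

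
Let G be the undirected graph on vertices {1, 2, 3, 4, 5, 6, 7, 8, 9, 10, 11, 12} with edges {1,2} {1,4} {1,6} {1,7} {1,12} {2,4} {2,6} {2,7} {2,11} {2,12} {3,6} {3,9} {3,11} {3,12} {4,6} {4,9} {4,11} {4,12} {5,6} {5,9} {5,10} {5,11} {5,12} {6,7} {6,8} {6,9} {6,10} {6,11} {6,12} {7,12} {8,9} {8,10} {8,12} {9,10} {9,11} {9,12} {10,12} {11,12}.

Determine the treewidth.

4

A width-4 tree decomposition is:
Bags: B1 = {4, 6, 9, 11, 12}  B2 = {3, 6, 9, 11, 12}  B3 = {5, 6, 9, 11, 12}  B4 = {2, 4, 6, 11, 12}  B5 = {1, 2, 4, 6, 12}  B6 = {5, 6, 9, 10, 12}  B7 = {6, 8, 9, 10, 12}  B8 = {1, 2, 6, 7, 12}
Tree: B1–B2, B1–B3, B1–B4, B4–B5, B3–B6, B6–B7, B5–B8
Each bag holds 5 vertices, so the decomposition has width 4, which upper-bounds the treewidth. For the lower bound, the 5 vertices {1, 2, 4, 6, 12} are pairwise adjacent, and any tree decomposition puts a clique entirely inside one bag — forcing width ≥ 4. Therefore the treewidth is 4.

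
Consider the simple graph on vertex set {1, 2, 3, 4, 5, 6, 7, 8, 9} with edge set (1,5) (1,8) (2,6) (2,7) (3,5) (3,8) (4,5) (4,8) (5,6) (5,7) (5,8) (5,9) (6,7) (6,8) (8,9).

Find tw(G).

2

A width-2 tree decomposition is:
Bags: B1 = {5, 8, 9}  B2 = {4, 5, 8}  B3 = {3, 5, 8}  B4 = {5, 6, 8}  B5 = {5, 6, 7}  B6 = {2, 6, 7}  B7 = {1, 5, 8}
Tree: B1–B2, B1–B3, B1–B4, B4–B5, B5–B6, B1–B7
The largest bag has 3 vertices, giving width 2; this decomposition certifies tw(G) ≤ 2. For the lower bound, the 3 vertices {2, 6, 7} are pairwise adjacent, and any tree decomposition puts a clique entirely inside one bag — forcing width ≥ 2. The upper and lower bounds meet at 2, so that is the treewidth.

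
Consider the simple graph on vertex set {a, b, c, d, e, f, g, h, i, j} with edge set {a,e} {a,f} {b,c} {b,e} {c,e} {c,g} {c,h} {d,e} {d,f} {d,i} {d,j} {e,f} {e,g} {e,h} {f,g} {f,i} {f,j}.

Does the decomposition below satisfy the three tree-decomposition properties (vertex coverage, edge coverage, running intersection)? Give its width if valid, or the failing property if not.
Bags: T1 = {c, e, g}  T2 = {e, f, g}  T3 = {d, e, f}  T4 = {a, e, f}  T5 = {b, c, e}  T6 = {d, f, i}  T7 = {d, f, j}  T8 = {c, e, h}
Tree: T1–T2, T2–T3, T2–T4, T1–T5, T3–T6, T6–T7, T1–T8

Checking the three conditions: (i) the bags cover all of {a, b, c, d, e, f, g, h, i, j}; (ii) for each edge, some bag contains both endpoints; (iii) the bags containing any fixed vertex form a subtree. All hold, so the decomposition is valid with width 3 − 1 = 2.

Yes; width 2.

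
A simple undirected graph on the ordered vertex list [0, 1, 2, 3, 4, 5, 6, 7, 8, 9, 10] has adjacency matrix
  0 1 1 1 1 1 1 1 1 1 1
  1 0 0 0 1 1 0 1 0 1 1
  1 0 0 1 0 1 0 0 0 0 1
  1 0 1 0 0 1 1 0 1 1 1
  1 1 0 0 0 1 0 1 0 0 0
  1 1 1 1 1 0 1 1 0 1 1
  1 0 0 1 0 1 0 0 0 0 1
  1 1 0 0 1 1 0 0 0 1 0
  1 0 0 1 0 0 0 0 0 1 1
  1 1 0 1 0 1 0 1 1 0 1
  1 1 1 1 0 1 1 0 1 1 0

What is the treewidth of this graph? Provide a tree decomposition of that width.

Treewidth 4.
One optimal decomposition is:
Bags: B1 = {0, 3, 5, 9, 10}  B2 = {0, 1, 5, 9, 10}  B3 = {0, 2, 3, 5, 10}  B4 = {0, 1, 5, 7, 9}  B5 = {0, 3, 5, 6, 10}  B6 = {0, 1, 4, 5, 7}  B7 = {0, 3, 8, 9, 10}
Tree: B1–B2, B1–B3, B2–B4, B3–B5, B4–B6, B1–B7

Each bag holds 5 vertices, so the decomposition has width 4, which upper-bounds the treewidth. For the lower bound, the 5 vertices {0, 3, 8, 9, 10} are pairwise adjacent, and any tree decomposition puts a clique entirely inside one bag — forcing width ≥ 4. Therefore the treewidth is 4.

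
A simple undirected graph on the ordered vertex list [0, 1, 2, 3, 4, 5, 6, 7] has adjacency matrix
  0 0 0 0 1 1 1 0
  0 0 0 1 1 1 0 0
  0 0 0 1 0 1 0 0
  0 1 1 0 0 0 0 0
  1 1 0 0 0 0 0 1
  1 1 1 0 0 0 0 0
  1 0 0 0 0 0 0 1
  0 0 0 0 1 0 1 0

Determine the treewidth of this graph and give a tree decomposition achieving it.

Treewidth 2.
Bags: B1 = {4, 6, 7}  B2 = {0, 4, 6}  B3 = {0, 1, 4}  B4 = {0, 1, 5}  B5 = {1, 3, 5}  B6 = {2, 3, 5}
Tree: B1–B2, B2–B3, B3–B4, B4–B5, B5–B6

Each bag holds 3 vertices, so the decomposition has width 2, which upper-bounds the treewidth. The edges 7–6–0–4–7 form a cycle, so G is not a tree and its treewidth is at least 2. Hence tw(G) = 2 exactly.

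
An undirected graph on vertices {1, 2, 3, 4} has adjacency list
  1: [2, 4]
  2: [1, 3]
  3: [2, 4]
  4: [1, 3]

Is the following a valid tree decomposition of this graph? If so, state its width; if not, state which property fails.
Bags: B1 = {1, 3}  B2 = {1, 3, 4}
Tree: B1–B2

No — vertex 2 appears in no bag.

A tree decomposition must satisfy three properties: every vertex lies in some bag; for every edge, both endpoints lie together in some bag; and for every vertex, the bags containing it form a connected subtree. Here vertex 2 appears in no bag, so the decomposition is invalid.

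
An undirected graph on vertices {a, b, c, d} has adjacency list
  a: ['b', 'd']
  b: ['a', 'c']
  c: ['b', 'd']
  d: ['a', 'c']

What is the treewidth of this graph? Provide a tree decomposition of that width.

Treewidth 2.
Bags: B1 = {a, b, c}  B2 = {a, c, d}
Tree: B1–B2

The largest bag has 3 vertices, giving width 2; this decomposition certifies tw(G) ≤ 2. The edges a–b–c–d–a form a cycle, so G is not a tree and its treewidth is at least 2. Therefore the treewidth is 2.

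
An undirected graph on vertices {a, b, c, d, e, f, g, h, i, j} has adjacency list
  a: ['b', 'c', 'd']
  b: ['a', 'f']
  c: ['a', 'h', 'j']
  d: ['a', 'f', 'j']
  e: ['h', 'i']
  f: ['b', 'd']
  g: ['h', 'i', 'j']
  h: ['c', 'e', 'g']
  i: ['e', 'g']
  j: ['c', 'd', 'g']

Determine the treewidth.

2

A width-2 tree decomposition is:
Bags: B1 = {b, d, f}  B2 = {a, b, d}  B3 = {a, d, j}  B4 = {a, c, j}  B5 = {c, g, j}  B6 = {c, g, h}  B7 = {g, h, i}  B8 = {e, h, i}
Tree: B1–B2, B2–B3, B3–B4, B4–B5, B5–B6, B6–B7, B7–B8
The largest bag has 3 vertices, giving width 2; this decomposition certifies tw(G) ≤ 2. Since f–b–a–d–f is a cycle in G, G is not acyclic. Forests are exactly the graphs of treewidth ≤ 1, so tw(G) ≥ 2. Therefore the treewidth is 2.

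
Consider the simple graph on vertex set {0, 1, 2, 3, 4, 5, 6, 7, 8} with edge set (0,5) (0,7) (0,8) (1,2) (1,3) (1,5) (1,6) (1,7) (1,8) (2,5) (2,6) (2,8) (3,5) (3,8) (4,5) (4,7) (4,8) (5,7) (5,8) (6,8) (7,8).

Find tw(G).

A width-3 tree decomposition is:
Bags: B1 = {0, 5, 7, 8}  B2 = {1, 5, 7, 8}  B3 = {4, 5, 7, 8}  B4 = {1, 2, 5, 8}  B5 = {1, 2, 6, 8}  B6 = {1, 3, 5, 8}
Tree: B1–B2, B1–B3, B2–B4, B4–B5, B2–B6
Each bag holds 4 vertices, so the decomposition has width 3, which upper-bounds the treewidth. Conversely, {0, 5, 7, 8} is a clique of size 4, and the vertices of any clique must share a bag in every tree decomposition; so some bag has ≥ 4 vertices and tw(G) ≥ 3. The upper and lower bounds meet at 3, so that is the treewidth.

3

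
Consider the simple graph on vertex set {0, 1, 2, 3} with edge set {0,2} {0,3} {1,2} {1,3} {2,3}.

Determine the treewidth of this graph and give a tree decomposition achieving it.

Treewidth 2.
Bags: B1 = {1, 2, 3}  B2 = {0, 2, 3}
Tree: B1–B2

Each bag holds 3 vertices, so the decomposition has width 2, which upper-bounds the treewidth. For the lower bound, the 3 vertices {0, 2, 3} are pairwise adjacent, and any tree decomposition puts a clique entirely inside one bag — forcing width ≥ 2. Hence tw(G) = 2 exactly.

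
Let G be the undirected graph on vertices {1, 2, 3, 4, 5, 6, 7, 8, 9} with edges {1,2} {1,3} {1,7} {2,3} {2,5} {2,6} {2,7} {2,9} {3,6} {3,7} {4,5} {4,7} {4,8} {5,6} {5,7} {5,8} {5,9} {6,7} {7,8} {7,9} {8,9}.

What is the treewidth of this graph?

A width-3 tree decomposition is:
Bags: B1 = {2, 5, 6, 7}  B2 = {2, 3, 6, 7}  B3 = {1, 2, 3, 7}  B4 = {2, 5, 7, 9}  B5 = {5, 7, 8, 9}  B6 = {4, 5, 7, 8}
Tree: B1–B2, B2–B3, B1–B4, B4–B5, B5–B6
The largest bag has 4 vertices, giving width 3; this decomposition certifies tw(G) ≤ 3. On the other hand G contains the 4-clique {5, 7, 8, 9}. A clique must lie in a single bag of any decomposition, so no decomposition can have width below 3. Combining the bounds, tw(G) = 3.

3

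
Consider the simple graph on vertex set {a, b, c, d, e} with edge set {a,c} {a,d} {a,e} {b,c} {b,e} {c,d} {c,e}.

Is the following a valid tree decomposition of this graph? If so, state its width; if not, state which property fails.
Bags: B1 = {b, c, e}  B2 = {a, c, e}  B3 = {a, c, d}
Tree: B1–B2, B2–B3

Yes; width 2.

Vertex coverage: the bags together contain {a, b, c, d, e}, the full vertex set. Edge coverage: each edge of G has both endpoints in at least one bag. Running intersection: for every vertex, the bags containing it form a connected subtree. All three properties hold, so this is a valid tree decomposition of width max|bag| − 1 = 2, and hence tw(G) ≤ 2.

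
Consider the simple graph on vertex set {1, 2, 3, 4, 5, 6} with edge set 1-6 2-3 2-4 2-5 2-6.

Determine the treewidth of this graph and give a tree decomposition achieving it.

Treewidth 1.
Bags: B1 = {2, 6}  B2 = {2, 4}  B3 = {2, 3}  B4 = {1, 6}  B5 = {2, 5}
Tree: B1–B2, B1–B3, B1–B4, B2–B5

The largest bag has 2 vertices, giving width 1; this decomposition certifies tw(G) ≤ 1. Any graph with an edge has treewidth ≥ 1, and G has the edge 6–2. The upper and lower bounds meet at 1, so that is the treewidth.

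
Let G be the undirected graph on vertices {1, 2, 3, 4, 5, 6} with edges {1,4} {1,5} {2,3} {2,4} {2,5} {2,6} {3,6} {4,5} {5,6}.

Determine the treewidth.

2

A width-2 tree decomposition is:
Bags: B1 = {2, 5, 6}  B2 = {2, 4, 5}  B3 = {2, 3, 6}  B4 = {1, 4, 5}
Tree: B1–B2, B1–B3, B2–B4
Each bag holds 3 vertices, so the decomposition has width 2, which upper-bounds the treewidth. On the other hand G contains the 3-clique {1, 4, 5}. A clique must lie in a single bag of any decomposition, so no decomposition can have width below 2. The upper and lower bounds meet at 2, so that is the treewidth.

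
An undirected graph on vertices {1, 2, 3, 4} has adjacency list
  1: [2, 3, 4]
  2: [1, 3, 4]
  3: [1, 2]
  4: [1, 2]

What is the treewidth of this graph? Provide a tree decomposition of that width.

The largest bag has 3 vertices, giving width 2; this decomposition certifies tw(G) ≤ 2. For the lower bound, the 3 vertices {1, 2, 3} are pairwise adjacent, and any tree decomposition puts a clique entirely inside one bag — forcing width ≥ 2. Therefore the treewidth is 2.

Treewidth 2.
One optimal decomposition is:
Bags: B1 = {1, 2, 4}  B2 = {1, 2, 3}
Tree: B1–B2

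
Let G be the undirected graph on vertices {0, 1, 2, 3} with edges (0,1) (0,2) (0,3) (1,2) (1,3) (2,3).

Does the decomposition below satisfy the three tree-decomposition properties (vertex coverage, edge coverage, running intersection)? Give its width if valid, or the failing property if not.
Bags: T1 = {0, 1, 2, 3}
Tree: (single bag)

Checking the three conditions: (i) the bags cover all of {0, 1, 2, 3}; (ii) for each edge, some bag contains both endpoints; (iii) the bags containing any fixed vertex form a subtree. All hold, so the decomposition is valid with width 4 − 1 = 3.

Yes; width 3.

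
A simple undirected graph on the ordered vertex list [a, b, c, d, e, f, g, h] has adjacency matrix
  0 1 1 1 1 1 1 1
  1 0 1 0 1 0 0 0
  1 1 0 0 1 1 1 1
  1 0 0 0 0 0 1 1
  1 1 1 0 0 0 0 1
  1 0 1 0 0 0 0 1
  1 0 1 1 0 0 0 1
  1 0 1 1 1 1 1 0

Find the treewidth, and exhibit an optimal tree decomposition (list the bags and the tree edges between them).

The largest bag has 4 vertices, giving width 3; this decomposition certifies tw(G) ≤ 3. On the other hand G contains the 4-clique {a, d, g, h}. A clique must lie in a single bag of any decomposition, so no decomposition can have width below 3. Hence tw(G) = 3 exactly.

Treewidth 3.
One such decomposition:
Bags: B1 = {a, c, e, h}  B2 = {a, b, c, e}  B3 = {a, c, g, h}  B4 = {a, d, g, h}  B5 = {a, c, f, h}
Tree: B1–B2, B1–B3, B3–B4, B1–B5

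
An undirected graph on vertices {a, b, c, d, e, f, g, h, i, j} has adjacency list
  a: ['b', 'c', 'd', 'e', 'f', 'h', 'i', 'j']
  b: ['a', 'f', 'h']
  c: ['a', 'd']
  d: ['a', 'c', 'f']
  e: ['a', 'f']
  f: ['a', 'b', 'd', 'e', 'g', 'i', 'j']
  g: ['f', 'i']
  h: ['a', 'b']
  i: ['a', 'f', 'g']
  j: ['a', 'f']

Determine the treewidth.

A width-2 tree decomposition is:
Bags: B1 = {a, f, j}  B2 = {a, d, f}  B3 = {a, f, i}  B4 = {a, e, f}  B5 = {a, b, f}  B6 = {f, g, i}  B7 = {a, b, h}  B8 = {a, c, d}
Tree: B1–B2, B2–B3, B2–B4, B1–B5, B3–B6, B5–B7, B2–B8
Each bag holds 3 vertices, so the decomposition has width 2, which upper-bounds the treewidth. On the other hand G contains the 3-clique {f, g, i}. A clique must lie in a single bag of any decomposition, so no decomposition can have width below 2. The upper and lower bounds meet at 2, so that is the treewidth.

2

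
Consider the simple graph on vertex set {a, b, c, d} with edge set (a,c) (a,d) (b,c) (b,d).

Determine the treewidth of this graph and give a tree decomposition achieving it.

Treewidth 2.
Bags: B1 = {a, b, d}  B2 = {a, b, c}
Tree: B1–B2

Every bag has size at most 3, so the width is 3 − 1 = 2 and tw(G) ≤ 2. Since a–d–b–c–a is a cycle in G, G is not acyclic. Forests are exactly the graphs of treewidth ≤ 1, so tw(G) ≥ 2. Combining the bounds, tw(G) = 2.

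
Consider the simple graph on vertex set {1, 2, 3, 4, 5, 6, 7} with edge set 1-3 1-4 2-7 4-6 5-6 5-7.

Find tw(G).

1

A width-1 tree decomposition is:
Bags: B1 = {1, 3}  B2 = {1, 4}  B3 = {4, 6}  B4 = {5, 6}  B5 = {5, 7}  B6 = {2, 7}
Tree: B1–B2, B2–B3, B3–B4, B4–B5, B5–B6
Each bag holds 2 vertices, so the decomposition has width 1, which upper-bounds the treewidth. G has an edge, so its treewidth is at least 1. Hence tw(G) = 1 exactly.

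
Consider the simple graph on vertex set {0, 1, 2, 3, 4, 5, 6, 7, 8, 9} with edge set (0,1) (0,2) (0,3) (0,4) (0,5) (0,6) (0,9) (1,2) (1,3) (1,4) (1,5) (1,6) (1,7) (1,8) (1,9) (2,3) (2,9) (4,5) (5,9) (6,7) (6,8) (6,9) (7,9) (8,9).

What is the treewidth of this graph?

3

A width-3 tree decomposition is:
Bags: B1 = {0, 1, 2, 9}  B2 = {0, 1, 2, 3}  B3 = {0, 1, 6, 9}  B4 = {0, 1, 5, 9}  B5 = {1, 6, 8, 9}  B6 = {0, 1, 4, 5}  B7 = {1, 6, 7, 9}
Tree: B1–B2, B1–B3, B3–B4, B3–B5, B4–B6, B3–B7
The largest bag has 4 vertices, giving width 3; this decomposition certifies tw(G) ≤ 3. On the other hand G contains the 4-clique {0, 1, 2, 9}. A clique must lie in a single bag of any decomposition, so no decomposition can have width below 3. Combining the bounds, tw(G) = 3.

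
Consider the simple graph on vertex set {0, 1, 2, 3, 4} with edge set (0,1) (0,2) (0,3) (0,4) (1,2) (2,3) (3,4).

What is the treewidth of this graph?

A width-2 tree decomposition is:
Bags: B1 = {0, 3, 4}  B2 = {0, 2, 3}  B3 = {0, 1, 2}
Tree: B1–B2, B2–B3
The largest bag has 3 vertices, giving width 2; this decomposition certifies tw(G) ≤ 2. For the lower bound, the 3 vertices {0, 1, 2} are pairwise adjacent, and any tree decomposition puts a clique entirely inside one bag — forcing width ≥ 2. The upper and lower bounds meet at 2, so that is the treewidth.

2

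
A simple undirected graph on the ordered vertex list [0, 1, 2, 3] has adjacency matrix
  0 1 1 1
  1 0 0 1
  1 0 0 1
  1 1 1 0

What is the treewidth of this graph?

A width-2 tree decomposition is:
Bags: B1 = {0, 1, 3}  B2 = {0, 2, 3}
Tree: B1–B2
The largest bag has 3 vertices, giving width 2; this decomposition certifies tw(G) ≤ 2. On the other hand G contains the 3-clique {0, 1, 3}. A clique must lie in a single bag of any decomposition, so no decomposition can have width below 2. Combining the bounds, tw(G) = 2.

2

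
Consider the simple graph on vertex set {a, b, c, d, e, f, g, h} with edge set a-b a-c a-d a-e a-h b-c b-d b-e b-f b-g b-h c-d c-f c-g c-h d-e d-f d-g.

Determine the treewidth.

3

A width-3 tree decomposition is:
Bags: B1 = {a, b, c, d}  B2 = {b, c, d, f}  B3 = {b, c, d, g}  B4 = {a, b, d, e}  B5 = {a, b, c, h}
Tree: B1–B2, B2–B3, B1–B4, B1–B5
The largest bag has 4 vertices, giving width 3; this decomposition certifies tw(G) ≤ 3. For the lower bound, the 4 vertices {a, b, d, e} are pairwise adjacent, and any tree decomposition puts a clique entirely inside one bag — forcing width ≥ 3. The upper and lower bounds meet at 3, so that is the treewidth.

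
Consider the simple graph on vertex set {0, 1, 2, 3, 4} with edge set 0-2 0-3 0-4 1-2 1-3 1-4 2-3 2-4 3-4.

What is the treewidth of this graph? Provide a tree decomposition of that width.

Treewidth 3.
One such decomposition:
Bags: B1 = {0, 2, 3, 4}  B2 = {1, 2, 3, 4}
Tree: B1–B2

Each bag holds 4 vertices, so the decomposition has width 3, which upper-bounds the treewidth. On the other hand G contains the 4-clique {0, 2, 3, 4}. A clique must lie in a single bag of any decomposition, so no decomposition can have width below 3. The upper and lower bounds meet at 3, so that is the treewidth.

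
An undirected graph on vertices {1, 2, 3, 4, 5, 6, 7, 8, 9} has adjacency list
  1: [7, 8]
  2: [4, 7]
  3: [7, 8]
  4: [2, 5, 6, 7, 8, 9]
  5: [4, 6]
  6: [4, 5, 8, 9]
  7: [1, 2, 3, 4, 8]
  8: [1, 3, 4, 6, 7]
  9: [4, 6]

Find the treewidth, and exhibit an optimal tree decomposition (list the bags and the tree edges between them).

The largest bag has 3 vertices, giving width 2; this decomposition certifies tw(G) ≤ 2. On the other hand G contains the 3-clique {1, 7, 8}. A clique must lie in a single bag of any decomposition, so no decomposition can have width below 2. The upper and lower bounds meet at 2, so that is the treewidth.

Treewidth 2.
One such decomposition:
Bags: B1 = {4, 7, 8}  B2 = {3, 7, 8}  B3 = {4, 6, 8}  B4 = {4, 5, 6}  B5 = {4, 6, 9}  B6 = {2, 4, 7}  B7 = {1, 7, 8}
Tree: B1–B2, B1–B3, B3–B4, B4–B5, B1–B6, B1–B7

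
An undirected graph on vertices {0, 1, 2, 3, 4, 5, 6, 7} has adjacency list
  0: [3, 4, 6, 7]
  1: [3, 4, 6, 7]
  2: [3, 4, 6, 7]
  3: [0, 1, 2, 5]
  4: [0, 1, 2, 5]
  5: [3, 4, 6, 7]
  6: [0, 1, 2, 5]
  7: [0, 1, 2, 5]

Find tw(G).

A width-4 tree decomposition is:
Bags: B1 = {1, 3, 4, 6, 7}  B2 = {3, 4, 5, 6, 7}  B3 = {0, 3, 4, 6, 7}  B4 = {2, 3, 4, 6, 7}
Tree: B1–B2, B2–B3, B3–B4
Each bag holds 5 vertices, so the decomposition has width 4, which upper-bounds the treewidth. For the lower bound: the 5 vertex sets {1,4}, {5,6}, {0,7}, {3}, {2} are disjoint, each induces a connected subgraph, and every pair is joined by at least one edge of G. Contracting each set to a single vertex therefore yields K_{5} as a minor, and since treewidth is minor-monotone, tw(G) ≥ tw(K_{5}) = 4. The upper and lower bounds meet at 4, so that is the treewidth.

4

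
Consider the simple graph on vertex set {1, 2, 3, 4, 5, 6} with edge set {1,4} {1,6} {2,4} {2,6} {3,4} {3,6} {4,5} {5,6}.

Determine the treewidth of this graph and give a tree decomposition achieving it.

Every bag has size at most 3, so the width is 3 − 1 = 2 and tw(G) ≤ 2. The edges 4–1–6–5–4 form a cycle, so G is not a tree and its treewidth is at least 2. The upper and lower bounds meet at 2, so that is the treewidth.

Treewidth 2.
Bags: B1 = {1, 4, 6}  B2 = {4, 5, 6}  B3 = {2, 4, 6}  B4 = {3, 4, 6}
Tree: B1–B2, B2–B3, B3–B4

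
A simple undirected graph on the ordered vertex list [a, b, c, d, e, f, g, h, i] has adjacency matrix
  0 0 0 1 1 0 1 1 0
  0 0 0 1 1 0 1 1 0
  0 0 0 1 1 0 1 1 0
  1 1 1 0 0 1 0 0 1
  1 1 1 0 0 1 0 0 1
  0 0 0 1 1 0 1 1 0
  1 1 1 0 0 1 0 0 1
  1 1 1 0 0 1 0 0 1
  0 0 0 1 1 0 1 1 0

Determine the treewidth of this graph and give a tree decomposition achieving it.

Each bag holds 5 vertices, so the decomposition has width 4, which upper-bounds the treewidth. For the lower bound: the 5 vertex sets {e,i}, {f,h}, {a,g}, {d}, {b} are disjoint, each induces a connected subgraph, and every pair is joined by at least one edge of G. Contracting each set to a single vertex therefore yields K_{5} as a minor, and since treewidth is minor-monotone, tw(G) ≥ tw(K_{5}) = 4. The upper and lower bounds meet at 4, so that is the treewidth.

Treewidth 4.
One such decomposition:
Bags: B1 = {d, e, g, h, i}  B2 = {d, e, f, g, h}  B3 = {a, d, e, g, h}  B4 = {b, d, e, g, h}  B5 = {c, d, e, g, h}
Tree: B1–B2, B2–B3, B3–B4, B4–B5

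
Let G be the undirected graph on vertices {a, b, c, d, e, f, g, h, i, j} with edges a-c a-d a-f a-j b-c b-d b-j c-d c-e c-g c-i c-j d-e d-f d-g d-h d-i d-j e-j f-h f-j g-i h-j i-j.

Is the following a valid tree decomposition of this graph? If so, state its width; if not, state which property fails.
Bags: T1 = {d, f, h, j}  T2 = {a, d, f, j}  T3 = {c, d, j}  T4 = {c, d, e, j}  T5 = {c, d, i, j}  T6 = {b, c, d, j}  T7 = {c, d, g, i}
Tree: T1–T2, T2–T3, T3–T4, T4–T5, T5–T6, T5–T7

No — edge (a,c) lies in no bag.

A tree decomposition must satisfy three properties: every vertex lies in some bag; for every edge, both endpoints lie together in some bag; and for every vertex, the bags containing it form a connected subtree. Here edge (a,c) lies in no bag, so the decomposition is invalid.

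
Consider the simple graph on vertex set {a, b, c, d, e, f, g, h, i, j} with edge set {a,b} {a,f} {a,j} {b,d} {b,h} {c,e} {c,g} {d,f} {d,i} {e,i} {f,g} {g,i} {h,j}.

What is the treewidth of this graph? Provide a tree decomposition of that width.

Treewidth 2.
Bags: B1 = {b, h, j}  B2 = {a, b, j}  B3 = {a, b, d}  B4 = {a, d, f}  B5 = {d, f, i}  B6 = {f, g, i}  B7 = {e, g, i}  B8 = {c, e, g}
Tree: B1–B2, B2–B3, B3–B4, B4–B5, B5–B6, B6–B7, B7–B8

The largest bag has 3 vertices, giving width 2; this decomposition certifies tw(G) ≤ 2. For the lower bound, G contains the cycle h–j–a–b–h, so G is not a forest; only forests have treewidth ≤ 1, hence tw(G) ≥ 2. The upper and lower bounds meet at 2, so that is the treewidth.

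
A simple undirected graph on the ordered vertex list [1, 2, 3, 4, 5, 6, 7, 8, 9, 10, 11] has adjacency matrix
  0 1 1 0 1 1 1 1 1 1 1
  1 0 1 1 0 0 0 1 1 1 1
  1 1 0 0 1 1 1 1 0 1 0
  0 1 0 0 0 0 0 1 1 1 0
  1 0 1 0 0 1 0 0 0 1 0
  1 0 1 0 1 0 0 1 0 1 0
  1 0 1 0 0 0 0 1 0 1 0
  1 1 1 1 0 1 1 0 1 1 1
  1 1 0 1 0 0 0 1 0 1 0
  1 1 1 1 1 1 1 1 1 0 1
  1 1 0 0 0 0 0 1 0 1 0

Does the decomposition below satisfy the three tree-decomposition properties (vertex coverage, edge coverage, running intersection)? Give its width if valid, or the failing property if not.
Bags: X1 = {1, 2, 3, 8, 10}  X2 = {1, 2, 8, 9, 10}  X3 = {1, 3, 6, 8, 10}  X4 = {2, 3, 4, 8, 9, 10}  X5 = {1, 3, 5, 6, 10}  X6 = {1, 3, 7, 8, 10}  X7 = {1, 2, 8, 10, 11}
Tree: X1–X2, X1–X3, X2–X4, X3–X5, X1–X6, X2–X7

A tree decomposition must satisfy three properties: every vertex lies in some bag; for every edge, both endpoints lie together in some bag; and for every vertex, the bags containing it form a connected subtree. Here bags containing vertex 3 are not connected in the tree, so the decomposition is invalid.

No — bags containing vertex 3 are not connected in the tree.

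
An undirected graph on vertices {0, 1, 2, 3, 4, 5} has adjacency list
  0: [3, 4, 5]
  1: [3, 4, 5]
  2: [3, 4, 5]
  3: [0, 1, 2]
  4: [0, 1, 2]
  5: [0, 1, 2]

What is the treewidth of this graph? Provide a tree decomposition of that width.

Treewidth 3.
One such decomposition:
Bags: B1 = {1, 3, 4, 5}  B2 = {2, 3, 4, 5}  B3 = {0, 3, 4, 5}
Tree: B1–B2, B2–B3

The largest bag has 4 vertices, giving width 3; this decomposition certifies tw(G) ≤ 3. For the lower bound: the 4 vertex sets {1,3}, {2,4}, {5}, {0} are disjoint, each induces a connected subgraph, and every pair is joined by at least one edge of G. Contracting each set to a single vertex therefore yields K_{4} as a minor, and since treewidth is minor-monotone, tw(G) ≥ tw(K_{4}) = 3. Therefore the treewidth is 3.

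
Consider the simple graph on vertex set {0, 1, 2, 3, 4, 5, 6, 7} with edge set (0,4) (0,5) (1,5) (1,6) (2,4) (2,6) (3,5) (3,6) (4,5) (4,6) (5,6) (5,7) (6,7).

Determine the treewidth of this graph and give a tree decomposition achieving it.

Every bag has size at most 3, so the width is 3 − 1 = 2 and tw(G) ≤ 2. On the other hand G contains the 3-clique {2, 4, 6}. A clique must lie in a single bag of any decomposition, so no decomposition can have width below 2. The upper and lower bounds meet at 2, so that is the treewidth.

Treewidth 2.
One such decomposition:
Bags: B1 = {4, 5, 6}  B2 = {3, 5, 6}  B3 = {2, 4, 6}  B4 = {1, 5, 6}  B5 = {0, 4, 5}  B6 = {5, 6, 7}
Tree: B1–B2, B1–B3, B1–B4, B1–B5, B4–B6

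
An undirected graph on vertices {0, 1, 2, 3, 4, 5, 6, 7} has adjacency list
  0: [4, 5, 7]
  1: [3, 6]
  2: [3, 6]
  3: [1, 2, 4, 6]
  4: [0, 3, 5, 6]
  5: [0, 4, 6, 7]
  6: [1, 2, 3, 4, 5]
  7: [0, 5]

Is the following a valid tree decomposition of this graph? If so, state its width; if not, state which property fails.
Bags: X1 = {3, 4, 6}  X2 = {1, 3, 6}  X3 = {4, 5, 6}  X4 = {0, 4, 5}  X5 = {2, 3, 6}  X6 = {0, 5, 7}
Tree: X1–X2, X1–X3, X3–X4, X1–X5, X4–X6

Checking the three conditions: (i) the bags cover all of {0, 1, 2, 3, 4, 5, 6, 7}; (ii) for each edge, some bag contains both endpoints; (iii) the bags containing any fixed vertex form a subtree. All hold, so the decomposition is valid with width 3 − 1 = 2.

Yes; width 2.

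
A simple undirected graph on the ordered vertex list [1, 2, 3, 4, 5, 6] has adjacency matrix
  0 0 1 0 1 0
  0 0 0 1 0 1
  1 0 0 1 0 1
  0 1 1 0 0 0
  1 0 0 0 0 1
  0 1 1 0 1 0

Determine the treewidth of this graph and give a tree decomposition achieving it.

Treewidth 2.
One such decomposition:
Bags: B1 = {2, 3, 4}  B2 = {2, 3, 6}  B3 = {1, 3, 6}  B4 = {1, 5, 6}
Tree: B1–B2, B2–B3, B3–B4

Every bag has size at most 3, so the width is 3 − 1 = 2 and tw(G) ≤ 2. The edges 4–2–6–3–4 form a cycle, so G is not a tree and its treewidth is at least 2. Therefore the treewidth is 2.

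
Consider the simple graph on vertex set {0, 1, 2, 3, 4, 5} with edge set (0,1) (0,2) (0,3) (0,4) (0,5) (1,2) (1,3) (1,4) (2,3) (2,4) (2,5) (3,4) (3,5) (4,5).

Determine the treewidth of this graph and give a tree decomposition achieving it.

Treewidth 4.
Bags: B1 = {0, 1, 2, 3, 4}  B2 = {0, 2, 3, 4, 5}
Tree: B1–B2

The largest bag has 5 vertices, giving width 4; this decomposition certifies tw(G) ≤ 4. Conversely, {0, 1, 2, 3, 4} is a clique of size 5, and the vertices of any clique must share a bag in every tree decomposition; so some bag has ≥ 5 vertices and tw(G) ≥ 4. The upper and lower bounds meet at 4, so that is the treewidth.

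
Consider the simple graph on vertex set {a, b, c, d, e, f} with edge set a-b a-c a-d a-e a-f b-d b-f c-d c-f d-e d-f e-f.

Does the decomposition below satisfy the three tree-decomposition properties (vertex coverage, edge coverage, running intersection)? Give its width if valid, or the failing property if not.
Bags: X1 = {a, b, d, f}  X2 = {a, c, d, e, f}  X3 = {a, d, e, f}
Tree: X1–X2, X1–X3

No — bags containing vertex e are not connected in the tree.

A tree decomposition must satisfy three properties: every vertex lies in some bag; for every edge, both endpoints lie together in some bag; and for every vertex, the bags containing it form a connected subtree. Here bags containing vertex e are not connected in the tree, so the decomposition is invalid.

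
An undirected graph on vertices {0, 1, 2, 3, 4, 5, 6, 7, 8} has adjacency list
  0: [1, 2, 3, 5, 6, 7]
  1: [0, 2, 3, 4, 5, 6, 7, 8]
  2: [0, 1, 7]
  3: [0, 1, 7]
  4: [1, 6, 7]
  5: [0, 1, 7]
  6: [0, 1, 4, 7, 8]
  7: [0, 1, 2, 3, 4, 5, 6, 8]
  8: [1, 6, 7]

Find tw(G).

A width-3 tree decomposition is:
Bags: B1 = {0, 1, 2, 7}  B2 = {0, 1, 3, 7}  B3 = {0, 1, 6, 7}  B4 = {1, 6, 7, 8}  B5 = {0, 1, 5, 7}  B6 = {1, 4, 6, 7}
Tree: B1–B2, B1–B3, B3–B4, B1–B5, B3–B6
Every bag has size at most 4, so the width is 4 − 1 = 3 and tw(G) ≤ 3. For the lower bound, the 4 vertices {0, 1, 2, 7} are pairwise adjacent, and any tree decomposition puts a clique entirely inside one bag — forcing width ≥ 3. Hence tw(G) = 3 exactly.

3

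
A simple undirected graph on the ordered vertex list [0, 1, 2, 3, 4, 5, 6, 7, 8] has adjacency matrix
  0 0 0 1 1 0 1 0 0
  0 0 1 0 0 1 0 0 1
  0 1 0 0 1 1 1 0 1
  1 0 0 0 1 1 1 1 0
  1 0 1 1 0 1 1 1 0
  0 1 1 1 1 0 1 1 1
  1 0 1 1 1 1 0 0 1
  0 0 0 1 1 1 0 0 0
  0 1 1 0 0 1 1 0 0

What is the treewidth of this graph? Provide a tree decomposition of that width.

Treewidth 3.
One optimal decomposition is:
Bags: B1 = {3, 4, 5, 6}  B2 = {2, 4, 5, 6}  B3 = {3, 4, 5, 7}  B4 = {2, 5, 6, 8}  B5 = {1, 2, 5, 8}  B6 = {0, 3, 4, 6}
Tree: B1–B2, B1–B3, B2–B4, B4–B5, B1–B6

Every bag has size at most 4, so the width is 4 − 1 = 3 and tw(G) ≤ 3. For the lower bound, the 4 vertices {0, 3, 4, 6} are pairwise adjacent, and any tree decomposition puts a clique entirely inside one bag — forcing width ≥ 3. Combining the bounds, tw(G) = 3.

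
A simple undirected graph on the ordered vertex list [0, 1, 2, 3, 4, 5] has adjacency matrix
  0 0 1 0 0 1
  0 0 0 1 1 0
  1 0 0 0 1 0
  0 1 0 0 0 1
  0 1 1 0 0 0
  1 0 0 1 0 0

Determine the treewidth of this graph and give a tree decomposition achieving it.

Treewidth 2.
Bags: B1 = {0, 3, 5}  B2 = {0, 2, 3}  B3 = {2, 3, 4}  B4 = {1, 3, 4}
Tree: B1–B2, B2–B3, B3–B4

Every bag has size at most 3, so the width is 3 − 1 = 2 and tw(G) ≤ 2. Since 3–5–0–2–4–1–3 is a cycle in G, G is not acyclic. Forests are exactly the graphs of treewidth ≤ 1, so tw(G) ≥ 2. The upper and lower bounds meet at 2, so that is the treewidth.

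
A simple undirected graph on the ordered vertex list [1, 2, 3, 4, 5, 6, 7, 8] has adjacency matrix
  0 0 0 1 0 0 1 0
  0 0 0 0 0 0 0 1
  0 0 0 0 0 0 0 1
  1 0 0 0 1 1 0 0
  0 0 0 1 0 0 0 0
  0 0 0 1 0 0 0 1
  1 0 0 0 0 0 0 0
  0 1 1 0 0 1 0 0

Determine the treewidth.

A width-1 tree decomposition is:
Bags: B1 = {4, 5}  B2 = {1, 4}  B3 = {4, 6}  B4 = {6, 8}  B5 = {3, 8}  B6 = {1, 7}  B7 = {2, 8}
Tree: B1–B2, B1–B3, B3–B4, B4–B5, B2–B6, B5–B7
Every bag has size at most 2, so the width is 2 − 1 = 1 and tw(G) ≤ 1. Any graph with an edge has treewidth ≥ 1, and G has the edge 4–5. The upper and lower bounds meet at 1, so that is the treewidth.

1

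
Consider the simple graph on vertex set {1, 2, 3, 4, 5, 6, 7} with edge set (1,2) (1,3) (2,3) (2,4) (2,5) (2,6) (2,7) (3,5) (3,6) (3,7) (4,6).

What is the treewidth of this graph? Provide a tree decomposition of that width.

Treewidth 2.
One such decomposition:
Bags: B1 = {2, 3, 5}  B2 = {2, 3, 6}  B3 = {2, 4, 6}  B4 = {2, 3, 7}  B5 = {1, 2, 3}
Tree: B1–B2, B2–B3, B2–B4, B4–B5

Every bag has size at most 3, so the width is 3 − 1 = 2 and tw(G) ≤ 2. Conversely, {1, 2, 3} is a clique of size 3, and the vertices of any clique must share a bag in every tree decomposition; so some bag has ≥ 3 vertices and tw(G) ≥ 2. Therefore the treewidth is 2.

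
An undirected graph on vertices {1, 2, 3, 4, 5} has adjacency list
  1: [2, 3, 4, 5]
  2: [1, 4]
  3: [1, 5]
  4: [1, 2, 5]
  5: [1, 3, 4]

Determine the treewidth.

2

A width-2 tree decomposition is:
Bags: B1 = {1, 3, 5}  B2 = {1, 4, 5}  B3 = {1, 2, 4}
Tree: B1–B2, B2–B3
The largest bag has 3 vertices, giving width 2; this decomposition certifies tw(G) ≤ 2. For the lower bound, the 3 vertices {1, 3, 5} are pairwise adjacent, and any tree decomposition puts a clique entirely inside one bag — forcing width ≥ 2. The upper and lower bounds meet at 2, so that is the treewidth.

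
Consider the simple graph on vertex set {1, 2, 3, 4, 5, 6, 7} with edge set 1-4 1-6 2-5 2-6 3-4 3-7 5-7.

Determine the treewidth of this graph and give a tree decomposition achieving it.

Each bag holds 3 vertices, so the decomposition has width 2, which upper-bounds the treewidth. The edges 5–7–3–4–1–6–2–5 form a cycle, so G is not a tree and its treewidth is at least 2. Combining the bounds, tw(G) = 2.

Treewidth 2.
One such decomposition:
Bags: B1 = {3, 5, 7}  B2 = {3, 4, 5}  B3 = {1, 4, 5}  B4 = {1, 5, 6}  B5 = {2, 5, 6}
Tree: B1–B2, B2–B3, B3–B4, B4–B5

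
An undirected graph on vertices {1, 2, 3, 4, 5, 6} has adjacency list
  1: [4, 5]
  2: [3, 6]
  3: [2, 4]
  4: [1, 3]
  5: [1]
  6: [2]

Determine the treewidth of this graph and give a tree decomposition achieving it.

Each bag holds 2 vertices, so the decomposition has width 1, which upper-bounds the treewidth. G has an edge, so its treewidth is at least 1. Combining the bounds, tw(G) = 1.

Treewidth 1.
One optimal decomposition is:
Bags: B1 = {2, 6}  B2 = {2, 3}  B3 = {3, 4}  B4 = {1, 4}  B5 = {1, 5}
Tree: B1–B2, B2–B3, B3–B4, B4–B5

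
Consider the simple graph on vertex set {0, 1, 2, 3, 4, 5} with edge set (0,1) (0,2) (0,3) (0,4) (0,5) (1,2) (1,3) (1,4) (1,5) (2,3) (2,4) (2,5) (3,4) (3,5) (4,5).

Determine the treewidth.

A width-5 tree decomposition is:
Bags: B1 = {0, 1, 2, 3, 4, 5}
Tree: (single bag)
With just one bag of size 6, the width is 6 − 1 = 5, so tw(G) ≤ 5. For the lower bound, the 6 vertices {0, 1, 2, 3, 4, 5} are pairwise adjacent, and any tree decomposition puts a clique entirely inside one bag — forcing width ≥ 5. Combining the bounds, tw(G) = 5.

5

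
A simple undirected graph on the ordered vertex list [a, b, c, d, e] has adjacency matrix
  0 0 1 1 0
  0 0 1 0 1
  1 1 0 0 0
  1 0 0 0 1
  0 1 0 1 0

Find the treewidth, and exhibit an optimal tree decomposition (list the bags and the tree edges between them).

The largest bag has 3 vertices, giving width 2; this decomposition certifies tw(G) ≤ 2. For the lower bound, G contains the cycle c–a–d–e–b–c, so G is not a forest; only forests have treewidth ≤ 1, hence tw(G) ≥ 2. Combining the bounds, tw(G) = 2.

Treewidth 2.
One such decomposition:
Bags: B1 = {a, c, d}  B2 = {c, d, e}  B3 = {b, c, e}
Tree: B1–B2, B2–B3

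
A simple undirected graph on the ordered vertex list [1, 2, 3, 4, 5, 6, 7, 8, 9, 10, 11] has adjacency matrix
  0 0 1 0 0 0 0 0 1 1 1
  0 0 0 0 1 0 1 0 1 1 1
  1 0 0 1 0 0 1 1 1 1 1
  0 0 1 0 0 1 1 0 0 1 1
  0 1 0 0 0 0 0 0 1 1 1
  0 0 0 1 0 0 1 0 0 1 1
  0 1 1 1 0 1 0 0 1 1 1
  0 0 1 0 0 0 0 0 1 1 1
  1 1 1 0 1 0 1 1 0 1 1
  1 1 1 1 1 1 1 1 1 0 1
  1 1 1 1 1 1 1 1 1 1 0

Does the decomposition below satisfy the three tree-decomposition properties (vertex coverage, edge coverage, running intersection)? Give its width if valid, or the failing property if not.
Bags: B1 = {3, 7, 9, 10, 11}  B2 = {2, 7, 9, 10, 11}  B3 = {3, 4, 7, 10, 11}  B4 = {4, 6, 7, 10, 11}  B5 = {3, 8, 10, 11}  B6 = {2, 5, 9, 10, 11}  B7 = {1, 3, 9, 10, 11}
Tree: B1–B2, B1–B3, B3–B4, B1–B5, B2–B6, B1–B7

A tree decomposition must satisfy three properties: every vertex lies in some bag; for every edge, both endpoints lie together in some bag; and for every vertex, the bags containing it form a connected subtree. Here edge (9,8) lies in no bag, so the decomposition is invalid.

No — edge (9,8) lies in no bag.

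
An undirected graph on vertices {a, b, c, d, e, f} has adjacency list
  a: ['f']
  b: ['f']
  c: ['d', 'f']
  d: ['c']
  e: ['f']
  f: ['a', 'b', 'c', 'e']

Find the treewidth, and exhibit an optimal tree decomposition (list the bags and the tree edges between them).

The largest bag has 2 vertices, giving width 1; this decomposition certifies tw(G) ≤ 1. G has an edge, so its treewidth is at least 1. Therefore the treewidth is 1.

Treewidth 1.
Bags: B1 = {e, f}  B2 = {c, f}  B3 = {b, f}  B4 = {c, d}  B5 = {a, f}
Tree: B1–B2, B1–B3, B2–B4, B1–B5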